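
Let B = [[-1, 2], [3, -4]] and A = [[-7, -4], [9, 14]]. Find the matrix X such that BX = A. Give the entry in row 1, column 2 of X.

6

Left-multiplying both sides by B⁻¹ gives X = B⁻¹A.
det B = -2; the adjugate gives B⁻¹ = [[2, 1], [3/2, 1/2]].
X = B⁻¹A = [[2, 1], [3/2, 1/2]] · [[-7, -4], [9, 14]] = [[-5, 6], [-6, 1]].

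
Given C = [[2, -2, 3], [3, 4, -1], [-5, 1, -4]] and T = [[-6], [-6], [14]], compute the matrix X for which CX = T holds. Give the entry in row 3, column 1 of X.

2

C is on the left of X, so left-multiply by C⁻¹: X = C⁻¹T.
det C = 5, so C⁻¹ = [[-3, -1, -2], [17/5, 7/5, 11/5], [23/5, 8/5, 14/5]].
X = C⁻¹T = [[-3, -1, -2], [17/5, 7/5, 11/5], [23/5, 8/5, 14/5]] · [[-6], [-6], [14]] = [[-4], [2], [2]].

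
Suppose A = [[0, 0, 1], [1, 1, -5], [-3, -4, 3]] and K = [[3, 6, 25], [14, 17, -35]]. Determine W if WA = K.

A is on the right of W, so right-multiply by A⁻¹: W = KA⁻¹.
det A = -1; the adjugate gives A⁻¹ = [[17, 4, 1], [-12, -3, -1], [1, 0, 0]].
W = KA⁻¹ = [[3, 6, 25], [14, 17, -35]] · [[17, 4, 1], [-12, -3, -1], [1, 0, 0]] = [[4, -6, -3], [-1, 5, -3]].

W = [[4, -6, -3], [-1, 5, -3]]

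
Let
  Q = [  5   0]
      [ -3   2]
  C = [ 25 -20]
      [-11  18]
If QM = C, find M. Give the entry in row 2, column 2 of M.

Left-multiplying both sides by Q⁻¹ gives M = Q⁻¹C.
det Q = 10; the adjugate gives Q⁻¹ = [[1/5, 0], [3/10, 1/2]].
M = Q⁻¹C = [[1/5, 0], [3/10, 1/2]] · [[25, -20], [-11, 18]] = [[5, -4], [2, 3]].

3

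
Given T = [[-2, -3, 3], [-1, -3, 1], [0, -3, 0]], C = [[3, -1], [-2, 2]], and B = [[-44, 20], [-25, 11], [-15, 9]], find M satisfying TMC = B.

M = [[3, 4], [1, -1], [-1, 3]]

M = T⁻¹BC⁻¹ (apply T⁻¹ on the left and C⁻¹ on the right).
det T = 3, so T⁻¹ = [[1, -3, 2], [0, 0, -1/3], [1, -2, 1]].
det C = 4; the adjugate gives C⁻¹ = [[1/2, 1/4], [1/2, 3/4]].
T⁻¹B = [[1, 5], [5, -3], [-9, 7]].
M = (T⁻¹B)C⁻¹ = [[3, 4], [1, -1], [-1, 3]].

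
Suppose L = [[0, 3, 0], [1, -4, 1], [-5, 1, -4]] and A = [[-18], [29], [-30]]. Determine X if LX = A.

Left-multiplying both sides by L⁻¹ gives X = L⁻¹A.
det L = -3, so L⁻¹ = [[-5, -4, -1], [1/3, 0, 0], [19/3, 5, 1]].
X = L⁻¹A = [[-5, -4, -1], [1/3, 0, 0], [19/3, 5, 1]] · [[-18], [29], [-30]] = [[4], [-6], [1]].

X = [[4], [-6], [1]]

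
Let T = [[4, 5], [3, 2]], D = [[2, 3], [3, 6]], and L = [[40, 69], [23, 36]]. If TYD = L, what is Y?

Y = [[4, -1], [-1, 2]]

Y = T⁻¹LD⁻¹ (apply T⁻¹ on the left and D⁻¹ on the right).
det T = -7, so T⁻¹ = [[-2/7, 5/7], [3/7, -4/7]].
det D = 3; the adjugate gives D⁻¹ = [[2, -1], [-1, 2/3]].
T⁻¹L = [[5, 6], [4, 9]].
Y = (T⁻¹L)D⁻¹ = [[4, -1], [-1, 2]].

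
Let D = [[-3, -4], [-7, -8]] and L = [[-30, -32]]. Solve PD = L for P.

P = [[-4, 6]]

D is on the right of P, so right-multiply by D⁻¹: P = LD⁻¹.
det D = -4, so D⁻¹ = [[2, -1], [-7/4, 3/4]].
P = LD⁻¹ = [[-30, -32]] · [[2, -1], [-7/4, 3/4]] = [[-4, 6]].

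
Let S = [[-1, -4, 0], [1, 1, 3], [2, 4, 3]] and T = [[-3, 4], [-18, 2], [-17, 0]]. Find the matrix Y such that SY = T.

Since S multiplies Y on the left, Y = S⁻¹T.
det S = -3; the adjugate gives S⁻¹ = [[3, -4, 4], [-1, 1, -1], [-2/3, 4/3, -1]].
Y = S⁻¹T = [[3, -4, 4], [-1, 1, -1], [-2/3, 4/3, -1]] · [[-3, 4], [-18, 2], [-17, 0]] = [[-5, 4], [2, -2], [-5, 0]].

Y = [[-5, 4], [2, -2], [-5, 0]]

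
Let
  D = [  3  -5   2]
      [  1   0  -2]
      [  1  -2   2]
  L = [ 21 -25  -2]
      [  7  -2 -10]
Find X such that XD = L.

X = [[5, 6, 0], [0, 6, 1]]

D is on the right of X, so right-multiply by D⁻¹: X = LD⁻¹.
det D = 4; the adjugate gives D⁻¹ = [[-1, 3/2, 5/2], [-1, 1, 2], [-1/2, 1/4, 5/4]].
X = LD⁻¹ = [[21, -25, -2], [7, -2, -10]] · [[-1, 3/2, 5/2], [-1, 1, 2], [-1/2, 1/4, 5/4]] = [[5, 6, 0], [0, 6, 1]].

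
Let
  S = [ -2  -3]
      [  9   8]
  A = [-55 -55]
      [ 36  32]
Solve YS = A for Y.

Y = [[5, -5], [0, 4]]

S is on the right of Y, so right-multiply by S⁻¹: Y = AS⁻¹.
S has determinant 11; S⁻¹ = [[8/11, 3/11], [-9/11, -2/11]].
Y = AS⁻¹ = [[-55, -55], [36, 32]] · [[8/11, 3/11], [-9/11, -2/11]] = [[5, -5], [0, 4]].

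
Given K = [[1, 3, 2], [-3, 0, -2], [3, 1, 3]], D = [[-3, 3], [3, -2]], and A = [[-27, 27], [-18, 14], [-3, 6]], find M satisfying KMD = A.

M = [[-4, 2], [1, 0], [5, -1]]

Isolating M: multiply by K⁻¹ from the left and D⁻¹ from the right, so M = K⁻¹AD⁻¹.
det K = 5, so K⁻¹ = [[2/5, -7/5, -6/5], [3/5, -3/5, -4/5], [-3/5, 8/5, 9/5]].
D has determinant -3; D⁻¹ = [[2/3, 1], [1, 1]].
K⁻¹A = [[18, -16], [-3, 3], [-18, 17]].
M = (K⁻¹A)D⁻¹ = [[-4, 2], [1, 0], [5, -1]].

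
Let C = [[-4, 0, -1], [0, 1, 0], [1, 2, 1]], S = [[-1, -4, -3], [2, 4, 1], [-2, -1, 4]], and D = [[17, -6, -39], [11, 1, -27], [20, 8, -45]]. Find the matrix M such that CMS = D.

M = C⁻¹DS⁻¹ (apply C⁻¹ on the left and S⁻¹ on the right).
det C = -3, so C⁻¹ = [[-1/3, 2/3, -1/3], [0, 1, 0], [1/3, -8/3, 4/3]].
det S = 5, so S⁻¹ = [[17/5, 19/5, 8/5], [-2, -2, -1], [6/5, 7/5, 4/5]].
C⁻¹D = [[-5, 0, 10], [11, 1, -27], [3, 6, -1]].
M = (C⁻¹D)S⁻¹ = [[-5, -5, 0], [3, 2, -5], [-3, -2, -2]].

M = [[-5, -5, 0], [3, 2, -5], [-3, -2, -2]]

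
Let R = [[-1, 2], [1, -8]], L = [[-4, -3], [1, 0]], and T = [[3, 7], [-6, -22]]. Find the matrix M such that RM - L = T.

RM = T + L = [[-1, 4], [-5, -22]].
Left-multiplying both sides by R⁻¹ gives M = R⁻¹(T + L).
det R = 6, so R⁻¹ = [[-4/3, -1/3], [-1/6, -1/6]].
M = R⁻¹(T + L) = [[3, 2], [1, 3]].

M = [[3, 2], [1, 3]]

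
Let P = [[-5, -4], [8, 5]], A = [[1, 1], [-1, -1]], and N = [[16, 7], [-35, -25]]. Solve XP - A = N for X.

X = [[3, 4], [4, -2]]

XP = N + A = [[17, 8], [-36, -26]].
P is on the right of X, so right-multiply by P⁻¹: X = (N + A)P⁻¹.
P has determinant 7; P⁻¹ = [[5/7, 4/7], [-8/7, -5/7]].
X = (N + A)P⁻¹ = [[3, 4], [4, -2]].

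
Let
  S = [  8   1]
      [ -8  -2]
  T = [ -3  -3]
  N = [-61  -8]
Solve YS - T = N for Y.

Y = [[-5, 3]]

YS = N + T = [[-64, -11]].
S is on the right of Y, so right-multiply by S⁻¹: Y = (N + T)S⁻¹.
det S = -8, so S⁻¹ = [[1/4, 1/8], [-1, -1]].
Y = (N + T)S⁻¹ = [[-5, 3]].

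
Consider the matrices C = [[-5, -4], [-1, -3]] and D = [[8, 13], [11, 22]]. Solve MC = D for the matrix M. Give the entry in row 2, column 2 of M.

-6

Right-multiplying both sides by C⁻¹ gives M = DC⁻¹.
det C = 11; the adjugate gives C⁻¹ = [[-3/11, 4/11], [1/11, -5/11]].
M = DC⁻¹ = [[8, 13], [11, 22]] · [[-3/11, 4/11], [1/11, -5/11]] = [[-1, -3], [-1, -6]].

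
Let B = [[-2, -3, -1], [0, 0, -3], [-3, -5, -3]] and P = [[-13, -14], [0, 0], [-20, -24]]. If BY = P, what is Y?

Since B multiplies Y on the left, Y = B⁻¹P.
B has determinant 3; B⁻¹ = [[-5, -4/3, 3], [3, 1, -2], [0, -1/3, 0]].
Y = B⁻¹P = [[-5, -4/3, 3], [3, 1, -2], [0, -1/3, 0]] · [[-13, -14], [0, 0], [-20, -24]] = [[5, -2], [1, 6], [0, 0]].

Y = [[5, -2], [1, 6], [0, 0]]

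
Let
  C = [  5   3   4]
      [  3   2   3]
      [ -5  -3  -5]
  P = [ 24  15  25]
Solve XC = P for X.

Right-multiplying both sides by C⁻¹ gives X = PC⁻¹.
det C = -1; the adjugate gives C⁻¹ = [[1, -3, -1], [0, 5, 3], [-1, 0, -1]].
X = PC⁻¹ = [[24, 15, 25]] · [[1, -3, -1], [0, 5, 3], [-1, 0, -1]] = [[-1, 3, -4]].

X = [[-1, 3, -4]]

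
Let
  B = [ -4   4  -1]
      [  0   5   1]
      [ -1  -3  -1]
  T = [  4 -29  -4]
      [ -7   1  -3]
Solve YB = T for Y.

Y = [[-1, -5, 0], [2, -2, -1]]

Right-multiplying both sides by B⁻¹ gives Y = TB⁻¹.
det B = -1, so B⁻¹ = [[2, -7, -9], [1, -3, -4], [-5, 16, 20]].
Y = TB⁻¹ = [[4, -29, -4], [-7, 1, -3]] · [[2, -7, -9], [1, -3, -4], [-5, 16, 20]] = [[-1, -5, 0], [2, -2, -1]].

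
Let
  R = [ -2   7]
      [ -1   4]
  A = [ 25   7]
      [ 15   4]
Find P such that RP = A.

P = [[5, 0], [5, 1]]

Since R multiplies P on the left, P = R⁻¹A.
det R = -1, so R⁻¹ = [[-4, 7], [-1, 2]].
P = R⁻¹A = [[-4, 7], [-1, 2]] · [[25, 7], [15, 4]] = [[5, 0], [5, 1]].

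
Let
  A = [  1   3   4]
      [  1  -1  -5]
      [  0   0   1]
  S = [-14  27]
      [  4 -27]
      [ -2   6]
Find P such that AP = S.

Left-multiplying both sides by A⁻¹ gives P = A⁻¹S.
A has determinant -4; A⁻¹ = [[1/4, 3/4, 11/4], [1/4, -1/4, -9/4], [0, 0, 1]].
P = A⁻¹S = [[1/4, 3/4, 11/4], [1/4, -1/4, -9/4], [0, 0, 1]] · [[-14, 27], [4, -27], [-2, 6]] = [[-6, 3], [0, 0], [-2, 6]].

P = [[-6, 3], [0, 0], [-2, 6]]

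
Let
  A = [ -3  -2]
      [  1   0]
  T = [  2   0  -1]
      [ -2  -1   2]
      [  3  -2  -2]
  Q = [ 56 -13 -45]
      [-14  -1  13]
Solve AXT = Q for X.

X = A⁻¹QT⁻¹ (apply A⁻¹ on the left and T⁻¹ on the right).
det A = 2, so A⁻¹ = [[0, 1], [-1/2, -3/2]].
T has determinant 5; T⁻¹ = [[6/5, 2/5, -1/5], [2/5, -1/5, -2/5], [7/5, 4/5, -2/5]].
A⁻¹Q = [[-14, -1, 13], [-7, 8, 3]].
X = (A⁻¹Q)T⁻¹ = [[1, 5, -2], [-1, -2, -3]].

X = [[1, 5, -2], [-1, -2, -3]]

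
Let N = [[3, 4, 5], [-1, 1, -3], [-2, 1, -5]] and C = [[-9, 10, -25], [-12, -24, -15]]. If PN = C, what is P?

Since N sits to the right of P, P = CN⁻¹.
det N = 3; the adjugate gives N⁻¹ = [[-2/3, 25/3, -17/3], [1/3, -5/3, 4/3], [1/3, -11/3, 7/3]].
P = CN⁻¹ = [[-9, 10, -25], [-12, -24, -15]] · [[-2/3, 25/3, -17/3], [1/3, -5/3, 4/3], [1/3, -11/3, 7/3]] = [[1, 0, 6], [-5, -5, 1]].

P = [[1, 0, 6], [-5, -5, 1]]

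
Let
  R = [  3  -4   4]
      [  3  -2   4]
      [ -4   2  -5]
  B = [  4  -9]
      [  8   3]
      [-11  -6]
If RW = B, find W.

W = [[0, -3], [2, 6], [3, 6]]

R is on the left of W, so left-multiply by R⁻¹: W = R⁻¹B.
det R = 2; the adjugate gives R⁻¹ = [[1, -6, -4], [-1/2, 1/2, 0], [-1, 5, 3]].
W = R⁻¹B = [[1, -6, -4], [-1/2, 1/2, 0], [-1, 5, 3]] · [[4, -9], [8, 3], [-11, -6]] = [[0, -3], [2, 6], [3, 6]].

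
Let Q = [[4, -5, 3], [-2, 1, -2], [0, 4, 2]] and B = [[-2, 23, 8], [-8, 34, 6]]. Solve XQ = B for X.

X = [[-2, -3, 4], [-2, 0, 6]]

Right-multiplying both sides by Q⁻¹ gives X = BQ⁻¹.
det Q = -4, so Q⁻¹ = [[-5/2, -11/2, -7/4], [-1, -2, -1/2], [2, 4, 3/2]].
X = BQ⁻¹ = [[-2, 23, 8], [-8, 34, 6]] · [[-5/2, -11/2, -7/4], [-1, -2, -1/2], [2, 4, 3/2]] = [[-2, -3, 4], [-2, 0, 6]].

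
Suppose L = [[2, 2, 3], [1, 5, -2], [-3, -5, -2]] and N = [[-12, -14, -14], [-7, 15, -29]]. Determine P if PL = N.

Since L sits to the right of P, P = NL⁻¹.
det L = 6; the adjugate gives L⁻¹ = [[-10/3, -11/6, -19/6], [4/3, 5/6, 7/6], [5/3, 2/3, 4/3]].
P = NL⁻¹ = [[-12, -14, -14], [-7, 15, -29]] · [[-10/3, -11/6, -19/6], [4/3, 5/6, 7/6], [5/3, 2/3, 4/3]] = [[-2, 1, 3], [-5, 6, 1]].

P = [[-2, 1, 3], [-5, 6, 1]]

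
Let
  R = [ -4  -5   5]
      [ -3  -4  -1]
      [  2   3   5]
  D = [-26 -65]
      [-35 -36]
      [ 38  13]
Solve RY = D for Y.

Y = [[4, 5], [5, 6], [3, -3]]

Since R multiplies Y on the left, Y = R⁻¹D.
det R = -2, so R⁻¹ = [[17/2, -20, -25/2], [-13/2, 15, 19/2], [1/2, -1, -1/2]].
Y = R⁻¹D = [[17/2, -20, -25/2], [-13/2, 15, 19/2], [1/2, -1, -1/2]] · [[-26, -65], [-35, -36], [38, 13]] = [[4, 5], [5, 6], [3, -3]].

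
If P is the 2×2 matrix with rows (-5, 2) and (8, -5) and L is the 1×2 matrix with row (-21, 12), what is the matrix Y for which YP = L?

Y = [[1, -2]]

Right-multiplying both sides by P⁻¹ gives Y = LP⁻¹.
det P = 9, so P⁻¹ = [[-5/9, -2/9], [-8/9, -5/9]].
Y = LP⁻¹ = [[-21, 12]] · [[-5/9, -2/9], [-8/9, -5/9]] = [[1, -2]].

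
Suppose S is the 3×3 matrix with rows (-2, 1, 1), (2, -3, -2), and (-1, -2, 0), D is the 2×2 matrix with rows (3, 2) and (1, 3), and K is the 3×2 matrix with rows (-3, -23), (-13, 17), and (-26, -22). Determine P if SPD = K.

P = [[0, 4], [4, -1], [-2, 0]]

Left-multiply by S⁻¹ and right-multiply by D⁻¹: P = S⁻¹KD⁻¹.
det S = 3; the adjugate gives S⁻¹ = [[-4/3, -2/3, 1/3], [2/3, 1/3, -2/3], [-7/3, -5/3, 4/3]].
det D = 7, so D⁻¹ = [[3/7, -2/7], [-1/7, 3/7]].
S⁻¹K = [[4, 12], [11, 5], [-6, -4]].
P = (S⁻¹K)D⁻¹ = [[0, 4], [4, -1], [-2, 0]].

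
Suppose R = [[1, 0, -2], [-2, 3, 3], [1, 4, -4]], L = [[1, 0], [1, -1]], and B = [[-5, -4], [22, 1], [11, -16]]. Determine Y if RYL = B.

Isolating Y: multiply by R⁻¹ from the left and L⁻¹ from the right, so Y = R⁻¹BL⁻¹.
R has determinant -2; R⁻¹ = [[12, 4, -3], [5/2, 1, -1/2], [11/2, 2, -3/2]].
L has determinant -1; L⁻¹ = [[1, 0], [1, -1]].
R⁻¹B = [[-5, 4], [4, -1], [0, 4]].
Y = (R⁻¹B)L⁻¹ = [[-1, -4], [3, 1], [4, -4]].

Y = [[-1, -4], [3, 1], [4, -4]]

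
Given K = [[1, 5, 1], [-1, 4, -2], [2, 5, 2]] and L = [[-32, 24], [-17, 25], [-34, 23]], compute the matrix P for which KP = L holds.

Left-multiplying both sides by K⁻¹ gives P = K⁻¹L.
K has determinant -5; K⁻¹ = [[-18/5, 1, 14/5], [2/5, 0, -1/5], [13/5, -1, -9/5]].
P = K⁻¹L = [[-18/5, 1, 14/5], [2/5, 0, -1/5], [13/5, -1, -9/5]] · [[-32, 24], [-17, 25], [-34, 23]] = [[3, 3], [-6, 5], [-5, -4]].

P = [[3, 3], [-6, 5], [-5, -4]]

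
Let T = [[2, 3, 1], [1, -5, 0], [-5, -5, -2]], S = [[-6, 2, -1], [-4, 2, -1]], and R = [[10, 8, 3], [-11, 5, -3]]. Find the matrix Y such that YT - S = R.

YT = R + S = [[4, 10, 2], [-15, 7, -4]].
T is on the right of Y, so right-multiply by T⁻¹: Y = (R + S)T⁻¹.
det T = -4, so T⁻¹ = [[-5/2, -1/4, -5/4], [-1/2, -1/4, -1/4], [15/2, 5/4, 13/4]].
Y = (R + S)T⁻¹ = [[0, -1, -1], [4, -3, 4]].

Y = [[0, -1, -1], [4, -3, 4]]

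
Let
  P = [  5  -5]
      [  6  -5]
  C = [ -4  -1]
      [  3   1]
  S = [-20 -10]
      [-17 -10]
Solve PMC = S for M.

M = P⁻¹SC⁻¹ (apply P⁻¹ on the left and C⁻¹ on the right).
P has determinant 5; P⁻¹ = [[-1, 1], [-6/5, 1]].
det C = -1; the adjugate gives C⁻¹ = [[-1, -1], [3, 4]].
P⁻¹S = [[3, 0], [7, 2]].
M = (P⁻¹S)C⁻¹ = [[-3, -3], [-1, 1]].

M = [[-3, -3], [-1, 1]]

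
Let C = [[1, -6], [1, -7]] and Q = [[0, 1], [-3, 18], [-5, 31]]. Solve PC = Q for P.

P = [[1, -1], [-3, 0], [-4, -1]]

Since C sits to the right of P, P = QC⁻¹.
det C = -1; the adjugate gives C⁻¹ = [[7, -6], [1, -1]].
P = QC⁻¹ = [[0, 1], [-3, 18], [-5, 31]] · [[7, -6], [1, -1]] = [[1, -1], [-3, 0], [-4, -1]].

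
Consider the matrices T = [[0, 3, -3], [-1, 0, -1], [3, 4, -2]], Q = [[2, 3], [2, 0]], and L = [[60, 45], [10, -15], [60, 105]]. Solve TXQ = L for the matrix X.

Isolating X: multiply by T⁻¹ from the left and Q⁻¹ from the right, so X = T⁻¹LQ⁻¹.
det T = -3; the adjugate gives T⁻¹ = [[-4/3, 2, 1], [5/3, -3, -1], [4/3, -3, -1]].
det Q = -6; the adjugate gives Q⁻¹ = [[0, 1/2], [1/3, -1/3]].
T⁻¹L = [[0, 15], [10, 15], [-10, 0]].
X = (T⁻¹L)Q⁻¹ = [[5, -5], [5, 0], [0, -5]].

X = [[5, -5], [5, 0], [0, -5]]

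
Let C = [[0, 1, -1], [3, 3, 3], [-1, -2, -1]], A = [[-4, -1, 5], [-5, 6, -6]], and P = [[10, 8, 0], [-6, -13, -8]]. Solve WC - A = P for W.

W = [[1, 2, 0], [3, -4, -1]]

WC = P + A = [[6, 7, 5], [-11, -7, -14]].
Right-multiplying both sides by C⁻¹ gives W = (P + A)C⁻¹.
det C = 3; the adjugate gives C⁻¹ = [[1, 1, 2], [0, -1/3, -1], [-1, -1/3, -1]].
W = (P + A)C⁻¹ = [[1, 2, 0], [3, -4, -1]].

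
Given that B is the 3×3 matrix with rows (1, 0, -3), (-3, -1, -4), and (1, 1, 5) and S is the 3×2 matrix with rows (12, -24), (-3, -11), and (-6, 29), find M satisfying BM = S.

B is on the left of M, so left-multiply by B⁻¹: M = B⁻¹S.
det B = 5, so B⁻¹ = [[-1/5, -3/5, -3/5], [11/5, 8/5, 13/5], [-2/5, -1/5, -1/5]].
M = B⁻¹S = [[-1/5, -3/5, -3/5], [11/5, 8/5, 13/5], [-2/5, -1/5, -1/5]] · [[12, -24], [-3, -11], [-6, 29]] = [[3, -6], [6, 5], [-3, 6]].

M = [[3, -6], [6, 5], [-3, 6]]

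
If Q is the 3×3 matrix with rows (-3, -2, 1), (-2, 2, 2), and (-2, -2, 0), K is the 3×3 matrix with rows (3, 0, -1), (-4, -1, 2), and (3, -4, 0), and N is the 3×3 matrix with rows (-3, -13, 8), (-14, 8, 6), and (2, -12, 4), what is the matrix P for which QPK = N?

P = [[-1, -1, 0], [-1, -1, -1], [5, 4, -1]]

Left-multiply by Q⁻¹ and right-multiply by K⁻¹: P = Q⁻¹NK⁻¹.
det Q = 4, so Q⁻¹ = [[1, -1/2, -3/2], [-1, 1/2, 1], [2, -1/2, -5/2]].
det K = 5, so K⁻¹ = [[8/5, 4/5, -1/5], [6/5, 3/5, -2/5], [19/5, 12/5, -3/5]].
Q⁻¹N = [[1, 1, -1], [-2, 5, -1], [-4, 0, 3]].
P = (Q⁻¹N)K⁻¹ = [[-1, -1, 0], [-1, -1, -1], [5, 4, -1]].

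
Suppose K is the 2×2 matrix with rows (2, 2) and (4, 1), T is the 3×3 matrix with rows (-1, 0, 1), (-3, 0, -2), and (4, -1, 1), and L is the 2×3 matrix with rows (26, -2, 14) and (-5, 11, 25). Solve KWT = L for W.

W = [[2, -4, -4], [-2, 1, 5]]

W = K⁻¹LT⁻¹ (apply K⁻¹ on the left and T⁻¹ on the right).
det K = -6; the adjugate gives K⁻¹ = [[-1/6, 1/3], [2/3, -1/3]].
det T = 5, so T⁻¹ = [[-2/5, -1/5, 0], [-1, -1, -1], [3/5, -1/5, 0]].
K⁻¹L = [[-6, 4, 6], [19, -5, 1]].
W = (K⁻¹L)T⁻¹ = [[2, -4, -4], [-2, 1, 5]].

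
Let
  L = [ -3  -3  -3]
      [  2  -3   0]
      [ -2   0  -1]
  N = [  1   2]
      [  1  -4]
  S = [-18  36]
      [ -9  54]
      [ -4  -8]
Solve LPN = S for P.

P = [[3, 0], [1, 4], [-2, 0]]

Left-multiply by L⁻¹ and right-multiply by N⁻¹: P = L⁻¹SN⁻¹.
det L = 3; the adjugate gives L⁻¹ = [[1, -1, -3], [2/3, -1, -2], [-2, 2, 5]].
N has determinant -6; N⁻¹ = [[2/3, 1/3], [1/6, -1/6]].
L⁻¹S = [[3, 6], [5, -14], [-2, -4]].
P = (L⁻¹S)N⁻¹ = [[3, 0], [1, 4], [-2, 0]].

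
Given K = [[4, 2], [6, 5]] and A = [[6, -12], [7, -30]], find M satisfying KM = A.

Left-multiplying both sides by K⁻¹ gives M = K⁻¹A.
det K = 8, so K⁻¹ = [[5/8, -1/4], [-3/4, 1/2]].
M = K⁻¹A = [[5/8, -1/4], [-3/4, 1/2]] · [[6, -12], [7, -30]] = [[2, 0], [-1, -6]].

M = [[2, 0], [-1, -6]]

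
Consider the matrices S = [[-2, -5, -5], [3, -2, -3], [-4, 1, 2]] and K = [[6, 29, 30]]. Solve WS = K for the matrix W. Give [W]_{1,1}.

S is on the right of W, so right-multiply by S⁻¹: W = KS⁻¹.
S has determinant -3; S⁻¹ = [[1/3, -5/3, -5/3], [-2, 8, 7], [5/3, -22/3, -19/3]].
W = KS⁻¹ = [[6, 29, 30]] · [[1/3, -5/3, -5/3], [-2, 8, 7], [5/3, -22/3, -19/3]] = [[-6, 2, 3]].

-6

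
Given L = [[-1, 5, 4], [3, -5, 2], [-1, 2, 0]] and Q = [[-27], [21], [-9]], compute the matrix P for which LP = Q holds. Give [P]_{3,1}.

L is on the left of P, so left-multiply by L⁻¹: P = L⁻¹Q.
det L = -2, so L⁻¹ = [[2, -4, -15], [1, -2, -7], [-1/2, 3/2, 5]].
P = L⁻¹Q = [[2, -4, -15], [1, -2, -7], [-1/2, 3/2, 5]] · [[-27], [21], [-9]] = [[-3], [-6], [0]].

0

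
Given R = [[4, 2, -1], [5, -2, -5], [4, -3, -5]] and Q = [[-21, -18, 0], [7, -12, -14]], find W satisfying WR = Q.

W = [[-5, -5, 6], [-1, -1, 4]]

Right-multiplying both sides by R⁻¹ gives W = QR⁻¹.
det R = -3, so R⁻¹ = [[5/3, -13/3, 4], [-5/3, 16/3, -5], [7/3, -20/3, 6]].
W = QR⁻¹ = [[-21, -18, 0], [7, -12, -14]] · [[5/3, -13/3, 4], [-5/3, 16/3, -5], [7/3, -20/3, 6]] = [[-5, -5, 6], [-1, -1, 4]].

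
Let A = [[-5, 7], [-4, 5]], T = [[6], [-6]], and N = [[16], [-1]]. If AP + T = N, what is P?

AP = N − T = [[10], [5]].
Left-multiplying both sides by A⁻¹ gives P = A⁻¹(N − T).
A has determinant 3; A⁻¹ = [[5/3, -7/3], [4/3, -5/3]].
P = A⁻¹(N − T) = [[5], [5]].

P = [[5], [5]]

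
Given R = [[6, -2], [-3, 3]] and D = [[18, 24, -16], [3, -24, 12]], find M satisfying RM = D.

Left-multiplying both sides by R⁻¹ gives M = R⁻¹D.
det R = 12, so R⁻¹ = [[1/4, 1/6], [1/4, 1/2]].
M = R⁻¹D = [[1/4, 1/6], [1/4, 1/2]] · [[18, 24, -16], [3, -24, 12]] = [[5, 2, -2], [6, -6, 2]].

M = [[5, 2, -2], [6, -6, 2]]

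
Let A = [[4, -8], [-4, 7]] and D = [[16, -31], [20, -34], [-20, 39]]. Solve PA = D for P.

A is on the right of P, so right-multiply by A⁻¹: P = DA⁻¹.
A has determinant -4; A⁻¹ = [[-7/4, -2], [-1, -1]].
P = DA⁻¹ = [[16, -31], [20, -34], [-20, 39]] · [[-7/4, -2], [-1, -1]] = [[3, -1], [-1, -6], [-4, 1]].

P = [[3, -1], [-1, -6], [-4, 1]]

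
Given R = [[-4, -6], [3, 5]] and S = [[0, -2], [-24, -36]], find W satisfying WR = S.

Right-multiplying both sides by R⁻¹ gives W = SR⁻¹.
det R = -2, so R⁻¹ = [[-5/2, -3], [3/2, 2]].
W = SR⁻¹ = [[0, -2], [-24, -36]] · [[-5/2, -3], [3/2, 2]] = [[-3, -4], [6, 0]].

W = [[-3, -4], [6, 0]]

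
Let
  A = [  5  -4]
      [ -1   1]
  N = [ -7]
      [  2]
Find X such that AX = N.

Since A multiplies X on the left, X = A⁻¹N.
A has determinant 1; A⁻¹ = [[1, 4], [1, 5]].
X = A⁻¹N = [[1, 4], [1, 5]] · [[-7], [2]] = [[1], [3]].

X = [[1], [3]]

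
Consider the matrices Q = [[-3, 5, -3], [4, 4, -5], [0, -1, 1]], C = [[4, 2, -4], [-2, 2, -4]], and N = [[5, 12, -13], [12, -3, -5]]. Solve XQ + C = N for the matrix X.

X = [[1, 1, -1], [-2, 2, 3]]

XQ = N − C = [[1, 10, -9], [14, -5, -1]].
Q is on the right of X, so right-multiply by Q⁻¹: X = (N − C)Q⁻¹.
det Q = -5, so Q⁻¹ = [[1/5, 2/5, 13/5], [4/5, 3/5, 27/5], [4/5, 3/5, 32/5]].
X = (N − C)Q⁻¹ = [[1, 1, -1], [-2, 2, 3]].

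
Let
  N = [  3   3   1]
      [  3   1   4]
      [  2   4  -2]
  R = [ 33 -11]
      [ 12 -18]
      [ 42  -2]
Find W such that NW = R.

Since N multiplies W on the left, W = N⁻¹R.
det N = -2, so N⁻¹ = [[9, -5, -11/2], [-7, 4, 9/2], [-5, 3, 3]].
W = N⁻¹R = [[9, -5, -11/2], [-7, 4, 9/2], [-5, 3, 3]] · [[33, -11], [12, -18], [42, -2]] = [[6, 2], [6, -4], [-3, -5]].

W = [[6, 2], [6, -4], [-3, -5]]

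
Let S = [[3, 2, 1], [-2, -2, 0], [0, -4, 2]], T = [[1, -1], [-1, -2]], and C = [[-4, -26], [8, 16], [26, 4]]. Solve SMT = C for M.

Isolating M: multiply by S⁻¹ from the left and T⁻¹ from the right, so M = S⁻¹CT⁻¹.
det S = 4; the adjugate gives S⁻¹ = [[-1, -2, 1/2], [1, 3/2, -1/2], [2, 3, -1/2]].
T has determinant -3; T⁻¹ = [[2/3, -1/3], [-1/3, -1/3]].
S⁻¹C = [[1, -4], [-5, -4], [3, -6]].
M = (S⁻¹C)T⁻¹ = [[2, 1], [-2, 3], [4, 1]].

M = [[2, 1], [-2, 3], [4, 1]]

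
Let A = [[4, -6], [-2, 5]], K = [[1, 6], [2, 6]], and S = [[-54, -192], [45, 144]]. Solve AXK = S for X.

X = [[-4, 2], [-1, 5]]

Left-multiply by A⁻¹ and right-multiply by K⁻¹: X = A⁻¹SK⁻¹.
A has determinant 8; A⁻¹ = [[5/8, 3/4], [1/4, 1/2]].
K has determinant -6; K⁻¹ = [[-1, 1], [1/3, -1/6]].
A⁻¹S = [[0, -12], [9, 24]].
X = (A⁻¹S)K⁻¹ = [[-4, 2], [-1, 5]].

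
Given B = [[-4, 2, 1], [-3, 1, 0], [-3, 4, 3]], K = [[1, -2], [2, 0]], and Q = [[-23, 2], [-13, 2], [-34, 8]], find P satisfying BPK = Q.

P = [[-1, 2], [-4, 0], [3, -3]]

Isolating P: multiply by B⁻¹ from the left and K⁻¹ from the right, so P = B⁻¹QK⁻¹.
det B = -3, so B⁻¹ = [[-1, 2/3, 1/3], [-3, 3, 1], [3, -10/3, -2/3]].
det K = 4; the adjugate gives K⁻¹ = [[0, 1/2], [-1/2, 1/4]].
B⁻¹Q = [[3, 2], [-4, 8], [-3, -6]].
P = (B⁻¹Q)K⁻¹ = [[-1, 2], [-4, 0], [3, -3]].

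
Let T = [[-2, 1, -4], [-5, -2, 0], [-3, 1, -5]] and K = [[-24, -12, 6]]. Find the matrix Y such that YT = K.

Y = [[6, 6, -6]]

Since T sits to the right of Y, Y = KT⁻¹.
det T = -1, so T⁻¹ = [[-10, -1, 8], [25, 2, -20], [11, 1, -9]].
Y = KT⁻¹ = [[-24, -12, 6]] · [[-10, -1, 8], [25, 2, -20], [11, 1, -9]] = [[6, 6, -6]].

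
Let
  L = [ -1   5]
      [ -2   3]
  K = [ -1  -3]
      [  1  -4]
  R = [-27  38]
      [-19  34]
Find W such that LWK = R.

W = [[0, 2], [2, -3]]

Isolating W: multiply by L⁻¹ from the left and K⁻¹ from the right, so W = L⁻¹RK⁻¹.
L has determinant 7; L⁻¹ = [[3/7, -5/7], [2/7, -1/7]].
det K = 7; the adjugate gives K⁻¹ = [[-4/7, 3/7], [-1/7, -1/7]].
L⁻¹R = [[2, -8], [-5, 6]].
W = (L⁻¹R)K⁻¹ = [[0, 2], [2, -3]].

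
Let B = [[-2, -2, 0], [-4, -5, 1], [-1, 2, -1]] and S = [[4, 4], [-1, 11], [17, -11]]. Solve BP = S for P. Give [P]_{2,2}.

B is on the left of P, so left-multiply by B⁻¹: P = B⁻¹S.
det B = 4, so B⁻¹ = [[3/4, -1/2, -1/2], [-5/4, 1/2, 1/2], [-13/4, 3/2, 1/2]].
P = B⁻¹S = [[3/4, -1/2, -1/2], [-5/4, 1/2, 1/2], [-13/4, 3/2, 1/2]] · [[4, 4], [-1, 11], [17, -11]] = [[-5, 3], [3, -5], [-6, -2]].

-5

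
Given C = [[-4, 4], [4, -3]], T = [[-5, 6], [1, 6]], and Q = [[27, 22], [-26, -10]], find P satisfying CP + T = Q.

CP = Q − T = [[32, 16], [-27, -16]].
Since C multiplies P on the left, P = C⁻¹(Q − T).
C has determinant -4; C⁻¹ = [[3/4, 1], [1, 1]].
P = C⁻¹(Q − T) = [[-3, -4], [5, 0]].

P = [[-3, -4], [5, 0]]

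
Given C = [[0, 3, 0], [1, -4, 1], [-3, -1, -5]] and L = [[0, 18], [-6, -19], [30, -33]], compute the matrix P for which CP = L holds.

C is on the left of P, so left-multiply by C⁻¹: P = C⁻¹L.
det C = 6; the adjugate gives C⁻¹ = [[7/2, 5/2, 1/2], [1/3, 0, 0], [-13/6, -3/2, -1/2]].
P = C⁻¹L = [[7/2, 5/2, 1/2], [1/3, 0, 0], [-13/6, -3/2, -1/2]] · [[0, 18], [-6, -19], [30, -33]] = [[0, -1], [0, 6], [-6, 6]].

P = [[0, -1], [0, 6], [-6, 6]]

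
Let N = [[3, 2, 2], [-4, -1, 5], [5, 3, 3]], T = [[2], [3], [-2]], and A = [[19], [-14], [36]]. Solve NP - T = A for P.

P = [[5], [1], [2]]

NP = A + T = [[21], [-11], [34]].
Left-multiplying both sides by N⁻¹ gives P = N⁻¹(A + T).
det N = 6, so N⁻¹ = [[-3, 0, 2], [37/6, -1/6, -23/6], [-7/6, 1/6, 5/6]].
P = N⁻¹(A + T) = [[5], [1], [2]].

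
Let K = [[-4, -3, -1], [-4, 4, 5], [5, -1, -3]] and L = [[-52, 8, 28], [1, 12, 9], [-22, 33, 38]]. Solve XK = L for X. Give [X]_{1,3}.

Right-multiplying both sides by K⁻¹ gives X = LK⁻¹.
det K = 5, so K⁻¹ = [[-7/5, -8/5, -11/5], [13/5, 17/5, 24/5], [-16/5, -19/5, -28/5]].
X = LK⁻¹ = [[-52, 8, 28], [1, 12, 9], [-22, 33, 38]] · [[-7/5, -8/5, -11/5], [13/5, 17/5, 24/5], [-16/5, -19/5, -28/5]] = [[4, 4, -4], [1, 5, 5], [-5, 3, -6]].

-4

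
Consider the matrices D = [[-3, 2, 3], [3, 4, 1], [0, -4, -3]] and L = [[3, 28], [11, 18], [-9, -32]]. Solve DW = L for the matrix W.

W = [[0, -2], [3, 5], [-1, 4]]

D is on the left of W, so left-multiply by D⁻¹: W = D⁻¹L.
det D = 6; the adjugate gives D⁻¹ = [[-4/3, -1, -5/3], [3/2, 3/2, 2], [-2, -2, -3]].
W = D⁻¹L = [[-4/3, -1, -5/3], [3/2, 3/2, 2], [-2, -2, -3]] · [[3, 28], [11, 18], [-9, -32]] = [[0, -2], [3, 5], [-1, 4]].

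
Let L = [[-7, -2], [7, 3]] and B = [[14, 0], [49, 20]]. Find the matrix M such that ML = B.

M = [[-6, -4], [-1, 6]]

Right-multiplying both sides by L⁻¹ gives M = BL⁻¹.
det L = -7, so L⁻¹ = [[-3/7, -2/7], [1, 1]].
M = BL⁻¹ = [[14, 0], [49, 20]] · [[-3/7, -2/7], [1, 1]] = [[-6, -4], [-1, 6]].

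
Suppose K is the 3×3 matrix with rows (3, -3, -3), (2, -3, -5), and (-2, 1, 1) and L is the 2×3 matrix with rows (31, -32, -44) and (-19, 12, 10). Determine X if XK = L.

Since K sits to the right of X, X = LK⁻¹.
det K = -6, so K⁻¹ = [[-1/3, 0, -1], [-4/3, 1/2, -3/2], [2/3, -1/2, 1/2]].
X = LK⁻¹ = [[31, -32, -44], [-19, 12, 10]] · [[-1/3, 0, -1], [-4/3, 1/2, -3/2], [2/3, -1/2, 1/2]] = [[3, 6, -5], [-3, 1, 6]].

X = [[3, 6, -5], [-3, 1, 6]]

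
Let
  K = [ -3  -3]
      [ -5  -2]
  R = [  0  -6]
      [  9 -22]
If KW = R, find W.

W = [[-3, 6], [3, -4]]

Since K multiplies W on the left, W = K⁻¹R.
K has determinant -9; K⁻¹ = [[2/9, -1/3], [-5/9, 1/3]].
W = K⁻¹R = [[2/9, -1/3], [-5/9, 1/3]] · [[0, -6], [9, -22]] = [[-3, 6], [3, -4]].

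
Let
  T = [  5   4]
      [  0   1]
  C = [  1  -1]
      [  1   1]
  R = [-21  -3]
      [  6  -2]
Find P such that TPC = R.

P = T⁻¹RC⁻¹ (apply T⁻¹ on the left and C⁻¹ on the right).
T has determinant 5; T⁻¹ = [[1/5, -4/5], [0, 1]].
C has determinant 2; C⁻¹ = [[1/2, 1/2], [-1/2, 1/2]].
T⁻¹R = [[-9, 1], [6, -2]].
P = (T⁻¹R)C⁻¹ = [[-5, -4], [4, 2]].

P = [[-5, -4], [4, 2]]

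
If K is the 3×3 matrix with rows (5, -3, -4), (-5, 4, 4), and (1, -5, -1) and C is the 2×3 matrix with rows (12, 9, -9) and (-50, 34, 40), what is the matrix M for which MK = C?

M = [[6, 3, -3], [-6, 4, 0]]

K is on the right of M, so right-multiply by K⁻¹: M = CK⁻¹.
det K = -1; the adjugate gives K⁻¹ = [[-16, -17, -4], [1, 1, 0], [-21, -22, -5]].
M = CK⁻¹ = [[12, 9, -9], [-50, 34, 40]] · [[-16, -17, -4], [1, 1, 0], [-21, -22, -5]] = [[6, 3, -3], [-6, 4, 0]].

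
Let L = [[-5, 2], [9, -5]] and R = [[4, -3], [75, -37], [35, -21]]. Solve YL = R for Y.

Y = [[1, 1], [-6, 5], [2, 5]]

Right-multiplying both sides by L⁻¹ gives Y = RL⁻¹.
L has determinant 7; L⁻¹ = [[-5/7, -2/7], [-9/7, -5/7]].
Y = RL⁻¹ = [[4, -3], [75, -37], [35, -21]] · [[-5/7, -2/7], [-9/7, -5/7]] = [[1, 1], [-6, 5], [2, 5]].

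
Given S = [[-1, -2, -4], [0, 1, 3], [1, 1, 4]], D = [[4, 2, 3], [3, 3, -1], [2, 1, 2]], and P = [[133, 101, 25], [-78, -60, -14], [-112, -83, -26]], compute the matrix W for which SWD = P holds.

Left-multiply by S⁻¹ and right-multiply by D⁻¹: W = S⁻¹PD⁻¹.
det S = -3, so S⁻¹ = [[-1/3, -4/3, 2/3], [-1, 0, -1], [1/3, 1/3, 1/3]].
det D = 3; the adjugate gives D⁻¹ = [[7/3, -1/3, -11/3], [-8/3, 2/3, 13/3], [-1, 0, 2]].
S⁻¹P = [[-15, -9, -7], [-21, -18, 1], [-19, -14, -5]].
W = (S⁻¹P)D⁻¹ = [[-4, -1, 2], [-2, -5, 1], [-2, -3, -1]].

W = [[-4, -1, 2], [-2, -5, 1], [-2, -3, -1]]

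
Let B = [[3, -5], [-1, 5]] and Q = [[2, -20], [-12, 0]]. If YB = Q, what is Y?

Y = [[-1, -5], [-6, -6]]

B is on the right of Y, so right-multiply by B⁻¹: Y = QB⁻¹.
det B = 10; the adjugate gives B⁻¹ = [[1/2, 1/2], [1/10, 3/10]].
Y = QB⁻¹ = [[2, -20], [-12, 0]] · [[1/2, 1/2], [1/10, 3/10]] = [[-1, -5], [-6, -6]].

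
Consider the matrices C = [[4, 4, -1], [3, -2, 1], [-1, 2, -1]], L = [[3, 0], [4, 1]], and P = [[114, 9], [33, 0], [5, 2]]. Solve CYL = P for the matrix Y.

Y = [[5, 1], [1, 1], [-2, -1]]

Y = C⁻¹PL⁻¹ (apply C⁻¹ on the left and L⁻¹ on the right).
det C = 4, so C⁻¹ = [[0, 1/2, 1/2], [1/2, -5/4, -7/4], [1, -3, -5]].
L has determinant 3; L⁻¹ = [[1/3, 0], [-4/3, 1]].
C⁻¹P = [[19, 1], [7, 1], [-10, -1]].
Y = (C⁻¹P)L⁻¹ = [[5, 1], [1, 1], [-2, -1]].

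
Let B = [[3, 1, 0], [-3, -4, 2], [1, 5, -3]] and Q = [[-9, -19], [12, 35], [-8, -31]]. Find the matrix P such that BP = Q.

P = [[-2, -5], [-3, -4], [-3, 2]]

B is on the left of P, so left-multiply by B⁻¹: P = B⁻¹Q.
det B = -1, so B⁻¹ = [[-2, -3, -2], [7, 9, 6], [11, 14, 9]].
P = B⁻¹Q = [[-2, -3, -2], [7, 9, 6], [11, 14, 9]] · [[-9, -19], [12, 35], [-8, -31]] = [[-2, -5], [-3, -4], [-3, 2]].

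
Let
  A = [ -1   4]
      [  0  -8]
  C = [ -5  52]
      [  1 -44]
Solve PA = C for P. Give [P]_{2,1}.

Right-multiplying both sides by A⁻¹ gives P = CA⁻¹.
det A = 8; the adjugate gives A⁻¹ = [[-1, -1/2], [0, -1/8]].
P = CA⁻¹ = [[-5, 52], [1, -44]] · [[-1, -1/2], [0, -1/8]] = [[5, -4], [-1, 5]].

-1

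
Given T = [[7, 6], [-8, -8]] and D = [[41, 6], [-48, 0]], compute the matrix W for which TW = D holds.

W = [[5, 6], [1, -6]]

Left-multiplying both sides by T⁻¹ gives W = T⁻¹D.
T has determinant -8; T⁻¹ = [[1, 3/4], [-1, -7/8]].
W = T⁻¹D = [[1, 3/4], [-1, -7/8]] · [[41, 6], [-48, 0]] = [[5, 6], [1, -6]].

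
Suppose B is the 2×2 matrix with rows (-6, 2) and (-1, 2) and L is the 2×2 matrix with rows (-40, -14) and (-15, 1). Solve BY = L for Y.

B is on the left of Y, so left-multiply by B⁻¹: Y = B⁻¹L.
B has determinant -10; B⁻¹ = [[-1/5, 1/5], [-1/10, 3/5]].
Y = B⁻¹L = [[-1/5, 1/5], [-1/10, 3/5]] · [[-40, -14], [-15, 1]] = [[5, 3], [-5, 2]].

Y = [[5, 3], [-5, 2]]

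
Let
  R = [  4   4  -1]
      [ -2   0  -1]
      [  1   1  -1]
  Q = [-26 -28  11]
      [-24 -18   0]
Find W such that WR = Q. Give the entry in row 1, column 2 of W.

Right-multiplying both sides by R⁻¹ gives W = QR⁻¹.
R has determinant -6; R⁻¹ = [[-1/6, -1/2, 2/3], [1/2, 1/2, -1], [1/3, 0, -4/3]].
W = QR⁻¹ = [[-26, -28, 11], [-24, -18, 0]] · [[-1/6, -1/2, 2/3], [1/2, 1/2, -1], [1/3, 0, -4/3]] = [[-6, -1, -4], [-5, 3, 2]].

-1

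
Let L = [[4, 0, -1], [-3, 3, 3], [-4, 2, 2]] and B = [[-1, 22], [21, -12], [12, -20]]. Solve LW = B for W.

W = [[1, 6], [3, 0], [5, 2]]

Since L multiplies W on the left, W = L⁻¹B.
L has determinant -6; L⁻¹ = [[0, 1/3, -1/2], [1, -2/3, 3/2], [-1, 4/3, -2]].
W = L⁻¹B = [[0, 1/3, -1/2], [1, -2/3, 3/2], [-1, 4/3, -2]] · [[-1, 22], [21, -12], [12, -20]] = [[1, 6], [3, 0], [5, 2]].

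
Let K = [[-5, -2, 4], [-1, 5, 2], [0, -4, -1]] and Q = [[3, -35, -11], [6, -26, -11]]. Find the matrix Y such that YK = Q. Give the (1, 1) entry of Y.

0

Right-multiplying both sides by K⁻¹ gives Y = QK⁻¹.
det K = 3; the adjugate gives K⁻¹ = [[1, -6, -8], [-1/3, 5/3, 2], [4/3, -20/3, -9]].
Y = QK⁻¹ = [[3, -35, -11], [6, -26, -11]] · [[1, -6, -8], [-1/3, 5/3, 2], [4/3, -20/3, -9]] = [[0, -3, 5], [0, -6, -1]].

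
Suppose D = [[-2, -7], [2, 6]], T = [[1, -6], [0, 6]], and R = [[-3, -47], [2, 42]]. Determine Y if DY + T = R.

DY = R − T = [[-4, -41], [2, 36]].
Since D multiplies Y on the left, Y = D⁻¹(R − T).
det D = 2; the adjugate gives D⁻¹ = [[3, 7/2], [-1, -1]].
Y = D⁻¹(R − T) = [[-5, 3], [2, 5]].

Y = [[-5, 3], [2, 5]]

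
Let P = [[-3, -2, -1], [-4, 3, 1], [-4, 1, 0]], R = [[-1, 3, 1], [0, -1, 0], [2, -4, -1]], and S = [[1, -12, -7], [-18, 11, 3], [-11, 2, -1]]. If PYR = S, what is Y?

Y = [[4, -1, 3], [3, 3, 0], [-5, 0, -3]]

Left-multiply by P⁻¹ and right-multiply by R⁻¹: Y = P⁻¹SR⁻¹.
det P = 3, so P⁻¹ = [[-1/3, -1/3, 1/3], [-4/3, -4/3, 7/3], [8/3, 11/3, -17/3]].
det R = 1, so R⁻¹ = [[1, -1, 1], [0, -1, 0], [2, 2, 1]].
P⁻¹S = [[2, 1, 1], [-3, 6, 3], [-1, -3, -2]].
Y = (P⁻¹S)R⁻¹ = [[4, -1, 3], [3, 3, 0], [-5, 0, -3]].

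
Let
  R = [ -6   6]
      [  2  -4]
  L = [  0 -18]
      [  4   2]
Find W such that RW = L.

W = [[-2, 5], [-2, 2]]

R is on the left of W, so left-multiply by R⁻¹: W = R⁻¹L.
det R = 12; the adjugate gives R⁻¹ = [[-1/3, -1/2], [-1/6, -1/2]].
W = R⁻¹L = [[-1/3, -1/2], [-1/6, -1/2]] · [[0, -18], [4, 2]] = [[-2, 5], [-2, 2]].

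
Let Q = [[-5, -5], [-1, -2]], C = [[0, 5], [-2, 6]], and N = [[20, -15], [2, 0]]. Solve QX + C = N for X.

QX = N − C = [[20, -20], [4, -6]].
Left-multiplying both sides by Q⁻¹ gives X = Q⁻¹(N − C).
det Q = 5; the adjugate gives Q⁻¹ = [[-2/5, 1], [1/5, -1]].
X = Q⁻¹(N − C) = [[-4, 2], [0, 2]].

X = [[-4, 2], [0, 2]]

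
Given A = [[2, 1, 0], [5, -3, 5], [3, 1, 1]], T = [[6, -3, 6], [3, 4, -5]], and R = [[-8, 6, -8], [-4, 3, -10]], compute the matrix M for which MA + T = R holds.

M = [[-1, -3, 1], [4, 0, -5]]

MA = R − T = [[-14, 9, -14], [-7, -1, -5]].
A is on the right of M, so right-multiply by A⁻¹: M = (R − T)A⁻¹.
A has determinant -6; A⁻¹ = [[4/3, 1/6, -5/6], [-5/3, -1/3, 5/3], [-7/3, -1/6, 11/6]].
M = (R − T)A⁻¹ = [[-1, -3, 1], [4, 0, -5]].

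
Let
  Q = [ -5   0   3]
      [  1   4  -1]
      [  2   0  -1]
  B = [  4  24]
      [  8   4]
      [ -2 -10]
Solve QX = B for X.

Q is on the left of X, so left-multiply by Q⁻¹: X = Q⁻¹B.
det Q = -4; the adjugate gives Q⁻¹ = [[1, 0, 3], [1/4, 1/4, 1/2], [2, 0, 5]].
X = Q⁻¹B = [[1, 0, 3], [1/4, 1/4, 1/2], [2, 0, 5]] · [[4, 24], [8, 4], [-2, -10]] = [[-2, -6], [2, 2], [-2, -2]].

X = [[-2, -6], [2, 2], [-2, -2]]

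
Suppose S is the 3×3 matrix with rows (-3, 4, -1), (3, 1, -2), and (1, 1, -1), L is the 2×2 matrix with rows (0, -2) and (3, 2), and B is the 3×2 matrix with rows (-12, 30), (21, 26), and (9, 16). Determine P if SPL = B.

Left-multiply by S⁻¹ and right-multiply by L⁻¹: P = S⁻¹BL⁻¹.
S has determinant -1; S⁻¹ = [[-1, -3, 7], [-1, -4, 9], [-2, -7, 15]].
det L = 6, so L⁻¹ = [[1/3, 1/3], [-1/2, 0]].
S⁻¹B = [[12, 4], [9, 10], [12, -2]].
P = (S⁻¹B)L⁻¹ = [[2, 4], [-2, 3], [5, 4]].

P = [[2, 4], [-2, 3], [5, 4]]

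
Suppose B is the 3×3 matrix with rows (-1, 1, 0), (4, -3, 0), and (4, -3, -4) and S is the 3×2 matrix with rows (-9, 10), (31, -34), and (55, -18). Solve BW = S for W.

B is on the left of W, so left-multiply by B⁻¹: W = B⁻¹S.
det B = 4; the adjugate gives B⁻¹ = [[3, 1, 0], [4, 1, 0], [0, 1/4, -1/4]].
W = B⁻¹S = [[3, 1, 0], [4, 1, 0], [0, 1/4, -1/4]] · [[-9, 10], [31, -34], [55, -18]] = [[4, -4], [-5, 6], [-6, -4]].

W = [[4, -4], [-5, 6], [-6, -4]]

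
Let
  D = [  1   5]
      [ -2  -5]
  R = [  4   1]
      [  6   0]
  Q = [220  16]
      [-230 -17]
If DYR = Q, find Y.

Isolating Y: multiply by D⁻¹ from the left and R⁻¹ from the right, so Y = D⁻¹QR⁻¹.
D has determinant 5; D⁻¹ = [[-1, -1], [2/5, 1/5]].
det R = -6, so R⁻¹ = [[0, 1/6], [1, -2/3]].
D⁻¹Q = [[10, 1], [42, 3]].
Y = (D⁻¹Q)R⁻¹ = [[1, 1], [3, 5]].

Y = [[1, 1], [3, 5]]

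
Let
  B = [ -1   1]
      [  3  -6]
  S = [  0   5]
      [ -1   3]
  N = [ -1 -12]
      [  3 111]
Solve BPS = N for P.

Isolating P: multiply by B⁻¹ from the left and S⁻¹ from the right, so P = B⁻¹NS⁻¹.
det B = 3; the adjugate gives B⁻¹ = [[-2, -1/3], [-1, -1/3]].
det S = 5; the adjugate gives S⁻¹ = [[3/5, -1], [1/5, 0]].
B⁻¹N = [[1, -13], [0, -25]].
P = (B⁻¹N)S⁻¹ = [[-2, -1], [-5, 0]].

P = [[-2, -1], [-5, 0]]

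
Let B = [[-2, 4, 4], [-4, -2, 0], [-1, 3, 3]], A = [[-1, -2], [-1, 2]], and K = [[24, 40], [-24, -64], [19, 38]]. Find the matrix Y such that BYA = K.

Y = B⁻¹KA⁻¹ (apply B⁻¹ on the left and A⁻¹ on the right).
B has determinant 4; B⁻¹ = [[-3/2, 0, 2], [3, -1/2, -4], [-7/2, 1/2, 5]].
det A = -4; the adjugate gives A⁻¹ = [[-1/2, -1/2], [-1/4, 1/4]].
B⁻¹K = [[2, 16], [8, 0], [-1, 18]].
Y = (B⁻¹K)A⁻¹ = [[-5, 3], [-4, -4], [-4, 5]].

Y = [[-5, 3], [-4, -4], [-4, 5]]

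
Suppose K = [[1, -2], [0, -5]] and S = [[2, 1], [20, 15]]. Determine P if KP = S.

P = [[-6, -5], [-4, -3]]

Left-multiplying both sides by K⁻¹ gives P = K⁻¹S.
K has determinant -5; K⁻¹ = [[1, -2/5], [0, -1/5]].
P = K⁻¹S = [[1, -2/5], [0, -1/5]] · [[2, 1], [20, 15]] = [[-6, -5], [-4, -3]].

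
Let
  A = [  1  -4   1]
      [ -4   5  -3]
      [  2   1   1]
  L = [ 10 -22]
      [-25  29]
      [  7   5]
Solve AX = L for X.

X = [[2, 2], [-1, 5], [4, -4]]

Since A multiplies X on the left, X = A⁻¹L.
A has determinant 2; A⁻¹ = [[4, 5/2, 7/2], [-1, -1/2, -1/2], [-7, -9/2, -11/2]].
X = A⁻¹L = [[4, 5/2, 7/2], [-1, -1/2, -1/2], [-7, -9/2, -11/2]] · [[10, -22], [-25, 29], [7, 5]] = [[2, 2], [-1, 5], [4, -4]].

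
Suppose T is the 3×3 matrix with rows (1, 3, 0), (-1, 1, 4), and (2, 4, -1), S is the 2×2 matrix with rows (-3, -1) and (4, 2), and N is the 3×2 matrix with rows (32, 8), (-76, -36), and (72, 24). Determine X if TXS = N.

Left-multiply by T⁻¹ and right-multiply by S⁻¹: X = T⁻¹NS⁻¹.
T has determinant 4; T⁻¹ = [[-17/4, 3/4, 3], [7/4, -1/4, -1], [-3/2, 1/2, 1]].
det S = -2, so S⁻¹ = [[-1, -1/2], [2, 3/2]].
T⁻¹N = [[23, 11], [3, -1], [-14, -6]].
X = (T⁻¹N)S⁻¹ = [[-1, 5], [-5, -3], [2, -2]].

X = [[-1, 5], [-5, -3], [2, -2]]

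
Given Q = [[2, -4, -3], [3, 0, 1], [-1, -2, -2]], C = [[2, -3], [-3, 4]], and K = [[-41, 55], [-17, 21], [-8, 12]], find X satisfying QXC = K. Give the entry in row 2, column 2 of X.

1

Left-multiply by Q⁻¹ and right-multiply by C⁻¹: X = Q⁻¹KC⁻¹.
det Q = 2; the adjugate gives Q⁻¹ = [[1, -1, -2], [5/2, -7/2, -11/2], [-3, 4, 6]].
det C = -1; the adjugate gives C⁻¹ = [[-4, -3], [-3, -2]].
Q⁻¹K = [[-8, 10], [1, -2], [7, -9]].
X = (Q⁻¹K)C⁻¹ = [[2, 4], [2, 1], [-1, -3]].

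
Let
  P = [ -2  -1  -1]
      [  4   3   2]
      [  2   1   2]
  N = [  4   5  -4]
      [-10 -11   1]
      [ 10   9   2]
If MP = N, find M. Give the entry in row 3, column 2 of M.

4

P is on the right of M, so right-multiply by P⁻¹: M = NP⁻¹.
P has determinant -2; P⁻¹ = [[-2, -1/2, -1/2], [2, 1, 0], [1, 0, 1]].
M = NP⁻¹ = [[4, 5, -4], [-10, -11, 1], [10, 9, 2]] · [[-2, -1/2, -1/2], [2, 1, 0], [1, 0, 1]] = [[-2, 3, -6], [-1, -6, 6], [0, 4, -3]].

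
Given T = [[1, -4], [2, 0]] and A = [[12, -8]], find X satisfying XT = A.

T is on the right of X, so right-multiply by T⁻¹: X = AT⁻¹.
det T = 8; the adjugate gives T⁻¹ = [[0, 1/2], [-1/4, 1/8]].
X = AT⁻¹ = [[12, -8]] · [[0, 1/2], [-1/4, 1/8]] = [[2, 5]].

X = [[2, 5]]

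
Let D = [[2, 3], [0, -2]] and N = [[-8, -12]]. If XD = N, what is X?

X = [[-4, 0]]

Right-multiplying both sides by D⁻¹ gives X = ND⁻¹.
D has determinant -4; D⁻¹ = [[1/2, 3/4], [0, -1/2]].
X = ND⁻¹ = [[-8, -12]] · [[1/2, 3/4], [0, -1/2]] = [[-4, 0]].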